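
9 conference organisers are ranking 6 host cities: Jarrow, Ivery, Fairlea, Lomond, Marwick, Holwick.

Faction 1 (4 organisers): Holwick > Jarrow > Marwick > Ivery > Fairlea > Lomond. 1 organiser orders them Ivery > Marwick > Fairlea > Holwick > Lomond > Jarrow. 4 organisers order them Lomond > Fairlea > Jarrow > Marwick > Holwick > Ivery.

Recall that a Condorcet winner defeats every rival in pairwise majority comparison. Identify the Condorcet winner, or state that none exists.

Check each pair by majority over 9 ballots:
Jarrow vs Ivery: Jarrow preferred on 4+4 = 8 ballots; Jarrow wins 8–1.
Jarrow vs Fairlea: Fairlea, 5–4.
Jarrow vs Lomond: Lomond, 5–4.
Jarrow vs Marwick: 4+4 = 8 for Jarrow, 1 for Marwick — Jarrow by 8–1.
Jarrow vs Holwick: 4 for Jarrow, 5 for Holwick — Holwick by 5–4.
Ivery vs Fairlea: Ivery is ranked higher on 4+1 = 5 ballots, Fairlea on 4. Ivery wins 5–4.
Ivery vs Lomond: 5 to 4, Ivery.
Ivery vs Marwick: Ivery preferred on 1 ballot; Marwick wins 8–1.
Ivery vs Holwick: Holwick, 8–1.
Fairlea vs Lomond: Fairlea is ranked higher on 4+1 = 5 ballots, Lomond on 4. Fairlea wins 5–4.
Fairlea vs Marwick: Marwick, 5–4.
Fairlea vs Holwick: 5 to 4, Fairlea.
Lomond vs Marwick: 4 to 5, Marwick.
Lomond–Holwick: Holwick 5–4.
Marwick vs Holwick: Marwick is ranked higher on 1+4 = 5 ballots, Holwick on 4. Marwick wins 5–4.
No city is unbeaten: Jarrow loses to Fairlea; Ivery loses to Jarrow; Fairlea loses to Ivery; Lomond loses to Ivery; Marwick loses to Jarrow; Holwick loses to Fairlea. In particular Jarrow beats Ivery beats Fairlea beats Jarrow is a majority cycle — no Condorcet winner exists.

none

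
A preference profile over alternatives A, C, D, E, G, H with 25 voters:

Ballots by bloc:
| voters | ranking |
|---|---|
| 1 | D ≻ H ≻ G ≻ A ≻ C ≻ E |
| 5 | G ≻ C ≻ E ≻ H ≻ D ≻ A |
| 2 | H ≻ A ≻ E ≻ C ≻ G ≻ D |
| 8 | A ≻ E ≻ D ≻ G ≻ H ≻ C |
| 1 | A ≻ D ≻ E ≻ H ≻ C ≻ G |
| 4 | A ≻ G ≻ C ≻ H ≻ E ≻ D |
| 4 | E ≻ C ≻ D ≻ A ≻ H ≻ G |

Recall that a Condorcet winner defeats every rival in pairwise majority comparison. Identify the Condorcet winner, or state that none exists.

Pairwise majorities:
A–C: A 16–9.
A vs D: A, 15–10.
A vs E: A, 16–9.
A vs G: A, 19–6.
A–H: A 17–8.
C vs D: C wins 15–10.
C–E: E 15–10.
C vs G: G wins 18–7.
C–H: C 13–12.
D vs E: E wins 23–2.
D vs G: D wins 14–11.
D vs H: D, 14–11.
E vs G: E wins 15–10.
E–H: E 18–7.
G–H: G 17–8.
Only A has no losses; A is the Condorcet winner.

A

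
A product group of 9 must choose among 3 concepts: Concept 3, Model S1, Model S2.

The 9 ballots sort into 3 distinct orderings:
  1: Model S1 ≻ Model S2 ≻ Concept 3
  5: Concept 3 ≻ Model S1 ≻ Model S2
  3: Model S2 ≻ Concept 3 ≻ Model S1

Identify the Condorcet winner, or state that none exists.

Pairwise majorities:
Concept 3 vs Model S1: Concept 3 preferred on 5+3 = 8 ballots; Concept 3 wins 8–1.
Concept 3 vs Model S2: 5 to 4, Concept 3.
Model S1 vs Model S2: 1+5 = 6 for Model S1, 3 for Model S2 — Model S1 by 6–3.
Concept 3 beats each of Model S1, Model S2 — Concept 3 is the Condorcet winner.

Concept 3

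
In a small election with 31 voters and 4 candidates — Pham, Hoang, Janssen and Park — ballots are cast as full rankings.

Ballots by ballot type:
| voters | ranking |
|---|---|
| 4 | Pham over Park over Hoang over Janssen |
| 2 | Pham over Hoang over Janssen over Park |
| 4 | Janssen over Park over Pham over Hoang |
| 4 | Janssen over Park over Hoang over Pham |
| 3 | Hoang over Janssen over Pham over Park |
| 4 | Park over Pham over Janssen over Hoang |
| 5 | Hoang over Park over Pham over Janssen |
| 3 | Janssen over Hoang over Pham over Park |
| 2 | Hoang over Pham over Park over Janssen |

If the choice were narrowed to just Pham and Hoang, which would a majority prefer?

Ballots ranking Pham above Hoang: 4 + 2 + 4 + 4 = 14.
Ballots ranking Hoang above Pham: 31 − 14 = 17.
Hoang wins the head-to-head 17–14.

Hoang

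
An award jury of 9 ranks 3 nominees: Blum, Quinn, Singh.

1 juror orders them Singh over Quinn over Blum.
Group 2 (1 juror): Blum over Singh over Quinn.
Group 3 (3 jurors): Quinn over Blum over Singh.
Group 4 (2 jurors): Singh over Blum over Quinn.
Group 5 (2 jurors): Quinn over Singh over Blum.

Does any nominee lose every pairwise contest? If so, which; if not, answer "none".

Blum

Pairwise majorities:
Blum vs Quinn: 3 to 6, Quinn.
Blum–Singh: Singh 5–4.
Quinn vs Singh: Quinn preferred on 3+2 = 5 ballots; Quinn wins 5–4.
Only Blum has no wins; Blum is the Condorcet loser.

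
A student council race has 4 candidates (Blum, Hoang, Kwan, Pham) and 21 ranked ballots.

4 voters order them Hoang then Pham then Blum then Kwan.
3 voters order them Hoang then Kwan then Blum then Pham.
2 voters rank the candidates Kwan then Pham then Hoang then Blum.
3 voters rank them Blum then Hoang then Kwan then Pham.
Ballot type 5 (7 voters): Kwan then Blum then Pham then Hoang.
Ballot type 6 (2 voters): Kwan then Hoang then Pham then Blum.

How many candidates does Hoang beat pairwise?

Hoang against each rival (21 voters):
Hoang vs Blum: Hoang wins 11–10.
Hoang vs Kwan: Hoang is ranked higher on 4+3+3 = 10 ballots, Kwan on 11. Kwan wins 11–10.
Hoang vs Pham: Hoang, 12–9.
Hoang beats Blum, Pham; loses to Kwan — 2 pairwise wins.

2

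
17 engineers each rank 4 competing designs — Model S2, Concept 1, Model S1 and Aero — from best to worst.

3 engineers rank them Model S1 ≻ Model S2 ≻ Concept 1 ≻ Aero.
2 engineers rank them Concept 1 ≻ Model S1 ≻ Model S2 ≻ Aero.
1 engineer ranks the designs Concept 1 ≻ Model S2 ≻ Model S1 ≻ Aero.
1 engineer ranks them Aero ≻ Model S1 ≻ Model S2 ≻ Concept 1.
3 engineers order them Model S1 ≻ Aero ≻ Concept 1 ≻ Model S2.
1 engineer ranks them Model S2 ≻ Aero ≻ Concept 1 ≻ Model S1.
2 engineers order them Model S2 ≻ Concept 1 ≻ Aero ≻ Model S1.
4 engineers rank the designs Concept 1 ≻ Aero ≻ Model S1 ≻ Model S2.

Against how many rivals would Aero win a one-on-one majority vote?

Aero against each rival (17 engineers):
Aero vs Model S2: Model S2, 9–8.
Aero vs Concept 1: Aero preferred on 1+3+1 = 5 ballots; Concept 1 wins 12–5.
Aero vs Model S1: Aero preferred on 1+1+2+4 = 8 ballots; Model S1 wins 9–8.
Aero beats no one; loses to Model S2, Concept 1, Model S1 — 0 pairwise wins.

0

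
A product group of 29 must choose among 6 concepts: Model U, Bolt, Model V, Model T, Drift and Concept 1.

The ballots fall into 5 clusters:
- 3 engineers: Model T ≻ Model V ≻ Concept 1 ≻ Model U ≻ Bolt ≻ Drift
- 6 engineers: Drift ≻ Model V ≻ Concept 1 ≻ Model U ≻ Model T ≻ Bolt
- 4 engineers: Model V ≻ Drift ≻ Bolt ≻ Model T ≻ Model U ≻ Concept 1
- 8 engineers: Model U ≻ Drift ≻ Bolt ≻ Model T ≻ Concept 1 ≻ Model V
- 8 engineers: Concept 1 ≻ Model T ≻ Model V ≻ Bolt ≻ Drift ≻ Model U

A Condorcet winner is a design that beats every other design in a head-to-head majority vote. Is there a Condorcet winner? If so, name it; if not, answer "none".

Pairwise majorities:
Model U vs Bolt: 3+6+8 = 17 for Model U, 12 for Bolt — Model U by 17–12.
Model U vs Model V: Model V wins 21–8.
Model U vs Model T: Model T wins 15–14.
Model U vs Drift: Model U is ranked higher on 3+8 = 11 ballots, Drift on 18. Drift wins 18–11.
Model U vs Concept 1: Concept 1, 17–12.
Bolt vs Model V: Model V wins 21–8.
Bolt vs Model T: Bolt preferred on 4+8 = 12 ballots; Model T wins 17–12.
Bolt vs Drift: 11 to 18, Drift.
Bolt vs Concept 1: Concept 1, 17–12.
Model V vs Model T: Model V is ranked higher on 6+4 = 10 ballots, Model T on 19. Model T wins 19–10.
Model V vs Drift: Model V, 15–14.
Model V vs Concept 1: Model V is ranked higher on 3+6+4 = 13 ballots, Concept 1 on 16. Concept 1 wins 16–13.
Model T vs Drift: Drift, 18–11.
Model T vs Concept 1: 3+4+8 = 15 for Model T, 14 for Concept 1 — Model T by 15–14.
Drift vs Concept 1: Drift wins 18–11.
No design is unbeaten: Model U loses to Model V; Bolt loses to Model U; Model V loses to Model T; Model T loses to Drift; Drift loses to Model V; Concept 1 loses to Model T. In particular Model V > Drift > Model T > Model V is a majority cycle — no Condorcet winner exists.

none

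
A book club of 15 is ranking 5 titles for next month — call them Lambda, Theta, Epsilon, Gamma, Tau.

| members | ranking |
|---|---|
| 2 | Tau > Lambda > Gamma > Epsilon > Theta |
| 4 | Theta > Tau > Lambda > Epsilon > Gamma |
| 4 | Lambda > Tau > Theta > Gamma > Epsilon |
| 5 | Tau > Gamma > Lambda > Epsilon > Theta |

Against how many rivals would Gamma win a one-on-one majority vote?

1

Gamma against each rival (15 members):
Gamma vs Lambda: Gamma is ranked higher on 5 ballots, Lambda on 10. Lambda wins 10–5.
Gamma vs Theta: 2+5 = 7 for Gamma, 8 for Theta — Theta by 8–7.
Gamma–Epsilon: Gamma 11–4.
Gamma vs Tau: 0 to 15, Tau.
Gamma beats Epsilon; loses to Lambda, Theta, Tau — 1 pairwise win.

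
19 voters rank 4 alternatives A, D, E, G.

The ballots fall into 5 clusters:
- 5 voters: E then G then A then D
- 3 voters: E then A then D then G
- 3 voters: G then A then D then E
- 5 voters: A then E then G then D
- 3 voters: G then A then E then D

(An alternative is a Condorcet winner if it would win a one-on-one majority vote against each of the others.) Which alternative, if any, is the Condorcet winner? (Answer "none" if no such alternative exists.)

none

Check each pair by majority over 19 ballots:
A vs D: A wins 19–0.
A–E: A 11–8.
A vs G: G, 11–8.
D vs E: E, 16–3.
D vs G: G wins 16–3.
E vs G: E wins 13–6.
Each alternative drops at least one matchup (A loses to G; D loses to A; E loses to A; G loses to E); the cycle A beats E beats G beats A rules out a Condorcet winner.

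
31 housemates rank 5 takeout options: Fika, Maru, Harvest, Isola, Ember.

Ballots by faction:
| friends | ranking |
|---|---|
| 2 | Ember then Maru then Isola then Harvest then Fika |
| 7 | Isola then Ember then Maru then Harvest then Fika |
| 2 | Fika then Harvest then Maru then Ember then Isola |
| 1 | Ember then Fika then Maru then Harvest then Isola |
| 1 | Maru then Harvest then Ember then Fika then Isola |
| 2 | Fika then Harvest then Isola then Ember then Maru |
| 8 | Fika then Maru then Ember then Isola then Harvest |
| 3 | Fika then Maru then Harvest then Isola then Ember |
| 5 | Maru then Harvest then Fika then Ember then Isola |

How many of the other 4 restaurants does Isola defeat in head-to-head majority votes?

Isola against each rival (31 friends):
Isola–Fika: Fika 22–9.
Isola vs Maru: 7+2 = 9 for Isola, 22 for Maru — Maru by 22–9.
Isola vs Harvest: Isola preferred on 2+7+8 = 17 ballots; Isola wins 17–14.
Isola vs Ember: Ember, 19–12.
Isola beats Harvest; loses to Fika, Maru, Ember — 1 pairwise win.

1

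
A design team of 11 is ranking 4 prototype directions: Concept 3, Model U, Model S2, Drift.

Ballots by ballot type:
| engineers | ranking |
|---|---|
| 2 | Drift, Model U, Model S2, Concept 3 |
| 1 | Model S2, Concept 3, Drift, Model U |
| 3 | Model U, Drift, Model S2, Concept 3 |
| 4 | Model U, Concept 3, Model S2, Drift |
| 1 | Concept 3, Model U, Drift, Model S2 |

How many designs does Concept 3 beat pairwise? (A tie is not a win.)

Concept 3 against each rival (11 engineers):
Concept 3 vs Model U: Model U wins 9–2.
Concept 3 vs Model S2: Model S2 wins 6–5.
Concept 3 vs Drift: Concept 3 preferred on 1+4+1 = 6 ballots; Concept 3 wins 6–5.
Concept 3 beats Drift; loses to Model U, Model S2 — 1 pairwise win.

1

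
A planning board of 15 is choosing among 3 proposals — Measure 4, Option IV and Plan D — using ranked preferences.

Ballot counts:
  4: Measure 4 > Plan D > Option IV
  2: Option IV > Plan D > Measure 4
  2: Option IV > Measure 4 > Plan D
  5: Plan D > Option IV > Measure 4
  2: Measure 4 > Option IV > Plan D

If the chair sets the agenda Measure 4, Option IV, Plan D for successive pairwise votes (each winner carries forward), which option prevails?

Plan D

Round 1: Measure 4 vs Option IV — 6–9, Option IV advances.
Round 2: Option IV vs Plan D — 6–9, Plan D advances.
Plan D survives the agenda.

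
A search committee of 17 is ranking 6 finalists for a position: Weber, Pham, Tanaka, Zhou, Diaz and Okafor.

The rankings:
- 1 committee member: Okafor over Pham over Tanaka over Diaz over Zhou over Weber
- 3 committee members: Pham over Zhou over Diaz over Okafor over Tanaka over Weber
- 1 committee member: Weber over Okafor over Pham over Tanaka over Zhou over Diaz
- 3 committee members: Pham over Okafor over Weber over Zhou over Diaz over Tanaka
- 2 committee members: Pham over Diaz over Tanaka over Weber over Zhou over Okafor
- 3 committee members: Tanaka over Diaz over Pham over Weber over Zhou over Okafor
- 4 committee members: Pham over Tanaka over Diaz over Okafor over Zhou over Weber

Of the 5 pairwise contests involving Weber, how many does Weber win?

1

Weber against each rival (17 committee members):
Weber vs Pham: Weber preferred on 1 ballot; Pham wins 16–1.
Weber vs Tanaka: Weber preferred on 1+3 = 4 ballots; Tanaka wins 13–4.
Weber vs Zhou: Weber is ranked higher on 1+3+2+3 = 9 ballots, Zhou on 8. Weber wins 9–8.
Weber vs Diaz: 4 to 13, Diaz.
Weber–Okafor: Okafor 11–6.
Weber beats Zhou; loses to Pham, Tanaka, Diaz, Okafor — 1 pairwise win.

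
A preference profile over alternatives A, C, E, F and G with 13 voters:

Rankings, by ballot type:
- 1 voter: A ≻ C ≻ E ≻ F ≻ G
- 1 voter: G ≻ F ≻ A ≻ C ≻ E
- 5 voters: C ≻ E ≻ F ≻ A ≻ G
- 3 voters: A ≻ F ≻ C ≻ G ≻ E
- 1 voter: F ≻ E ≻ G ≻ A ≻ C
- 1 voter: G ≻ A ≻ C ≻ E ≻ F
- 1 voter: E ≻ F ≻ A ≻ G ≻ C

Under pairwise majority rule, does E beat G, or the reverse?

E

Ballots ranking E above G: 1 + 5 + 1 + 1 = 8.
Ballots ranking G above E: 13 − 8 = 5.
E wins the head-to-head 8–5.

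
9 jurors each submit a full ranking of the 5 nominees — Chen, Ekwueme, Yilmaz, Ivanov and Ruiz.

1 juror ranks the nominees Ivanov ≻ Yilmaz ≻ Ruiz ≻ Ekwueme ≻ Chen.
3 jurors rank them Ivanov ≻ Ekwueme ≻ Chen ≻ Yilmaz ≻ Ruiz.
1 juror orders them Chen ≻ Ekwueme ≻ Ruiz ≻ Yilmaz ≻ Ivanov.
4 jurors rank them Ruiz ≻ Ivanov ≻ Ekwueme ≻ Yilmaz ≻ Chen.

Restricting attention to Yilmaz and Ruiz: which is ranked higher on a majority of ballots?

Ruiz

Ballots ranking Yilmaz above Ruiz: 1 + 3 = 4.
Ballots ranking Ruiz above Yilmaz: 9 − 4 = 5.
Ruiz wins the head-to-head 5–4.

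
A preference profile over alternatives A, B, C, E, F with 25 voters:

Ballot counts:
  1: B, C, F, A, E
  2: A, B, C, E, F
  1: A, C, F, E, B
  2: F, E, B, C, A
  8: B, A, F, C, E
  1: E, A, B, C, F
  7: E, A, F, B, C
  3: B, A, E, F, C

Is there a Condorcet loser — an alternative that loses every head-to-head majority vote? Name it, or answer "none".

Pairwise majorities:
A vs B: 2+1+1+7 = 11 for A, 14 for B — B by 14–11.
A vs C: 22 to 3, A.
A vs E: A preferred on 1+2+1+8+3 = 15 ballots; A wins 15–10.
A vs F: 2+1+8+1+7+3 = 22 for A, 3 for F — A by 22–3.
B vs C: B, 24–1.
B vs E: B wins 14–11.
B vs F: B wins 15–10.
C vs E: E, 13–12.
C vs F: 5 to 20, F.
E vs F: E wins 13–12.
C is beaten in every head-to-head and is the Condorcet loser.

C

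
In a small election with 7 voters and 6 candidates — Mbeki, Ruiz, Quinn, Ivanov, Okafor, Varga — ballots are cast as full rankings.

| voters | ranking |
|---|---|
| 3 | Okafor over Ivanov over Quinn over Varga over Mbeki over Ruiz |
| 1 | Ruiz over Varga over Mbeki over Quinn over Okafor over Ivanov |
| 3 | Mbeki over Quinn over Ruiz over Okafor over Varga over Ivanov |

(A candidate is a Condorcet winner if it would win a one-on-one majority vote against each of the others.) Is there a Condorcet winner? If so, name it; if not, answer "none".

Check each pair by majority over 7 ballots:
Mbeki–Ruiz: Mbeki 6–1.
Mbeki–Quinn: Mbeki 4–3.
Mbeki vs Ivanov: Mbeki wins 4–3.
Mbeki vs Okafor: Mbeki, 4–3.
Mbeki–Varga: Varga 4–3.
Ruiz vs Quinn: Quinn wins 6–1.
Ruiz vs Ivanov: Ruiz, 4–3.
Ruiz–Okafor: Ruiz 4–3.
Ruiz vs Varga: Ruiz, 4–3.
Quinn–Ivanov: Quinn 4–3.
Quinn vs Okafor: Quinn wins 4–3.
Quinn–Varga: Quinn 6–1.
Ivanov–Okafor: Okafor 7–0.
Ivanov vs Varga: Varga wins 4–3.
Okafor vs Varga: Okafor, 6–1.
Each candidate drops at least one matchup (Mbeki loses to Varga; Ruiz loses to Mbeki; Quinn loses to Mbeki; Ivanov loses to Mbeki; Okafor loses to Mbeki; Varga loses to Ruiz); the cycle Mbeki beats Ruiz beats Varga beats Mbeki rules out a Condorcet winner.

none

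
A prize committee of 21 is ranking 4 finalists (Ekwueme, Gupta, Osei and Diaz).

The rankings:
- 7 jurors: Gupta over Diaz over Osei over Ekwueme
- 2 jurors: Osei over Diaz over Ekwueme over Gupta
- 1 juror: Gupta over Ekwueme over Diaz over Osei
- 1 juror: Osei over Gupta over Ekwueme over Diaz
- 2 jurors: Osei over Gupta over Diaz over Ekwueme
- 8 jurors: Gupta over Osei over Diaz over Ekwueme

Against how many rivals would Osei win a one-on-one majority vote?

2

Osei against each rival (21 jurors):
Osei vs Ekwueme: Osei wins 20–1.
Osei vs Gupta: 5 to 16, Gupta.
Osei vs Diaz: Osei, 13–8.
Osei beats Ekwueme, Diaz; loses to Gupta — 2 pairwise wins.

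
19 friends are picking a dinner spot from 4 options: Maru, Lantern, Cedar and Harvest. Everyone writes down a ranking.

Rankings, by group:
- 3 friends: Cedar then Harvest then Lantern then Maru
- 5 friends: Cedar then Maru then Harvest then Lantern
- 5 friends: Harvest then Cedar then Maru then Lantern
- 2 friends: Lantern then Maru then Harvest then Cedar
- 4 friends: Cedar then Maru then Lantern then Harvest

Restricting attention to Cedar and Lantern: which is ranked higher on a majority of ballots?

Ballots ranking Cedar above Lantern: 3 + 5 + 5 + 4 = 17.
Ballots ranking Lantern above Cedar: 19 − 17 = 2.
Cedar wins the head-to-head 17–2.

Cedar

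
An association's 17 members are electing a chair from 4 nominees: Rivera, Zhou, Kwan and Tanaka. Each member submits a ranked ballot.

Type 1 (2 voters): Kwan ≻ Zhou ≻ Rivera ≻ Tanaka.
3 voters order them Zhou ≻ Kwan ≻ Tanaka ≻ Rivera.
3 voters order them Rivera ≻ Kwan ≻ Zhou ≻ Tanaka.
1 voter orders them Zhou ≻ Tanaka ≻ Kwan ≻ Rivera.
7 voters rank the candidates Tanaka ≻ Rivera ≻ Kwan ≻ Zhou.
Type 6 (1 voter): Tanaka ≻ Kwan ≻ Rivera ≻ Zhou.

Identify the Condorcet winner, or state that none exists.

Head-to-head results (17 voters):
Rivera–Zhou: Rivera 11–6.
Rivera–Kwan: Rivera 10–7.
Rivera vs Tanaka: Tanaka wins 12–5.
Zhou vs Kwan: Kwan, 13–4.
Zhou vs Tanaka: Zhou wins 9–8.
Kwan vs Tanaka: Tanaka wins 9–8.
Every candidate loses at least once (Rivera loses to Tanaka; Zhou loses to Rivera; Kwan loses to Rivera; Tanaka loses to Zhou). The majority relation contains the cycle Rivera > Zhou > Tanaka > Rivera, so there is no Condorcet winner.

none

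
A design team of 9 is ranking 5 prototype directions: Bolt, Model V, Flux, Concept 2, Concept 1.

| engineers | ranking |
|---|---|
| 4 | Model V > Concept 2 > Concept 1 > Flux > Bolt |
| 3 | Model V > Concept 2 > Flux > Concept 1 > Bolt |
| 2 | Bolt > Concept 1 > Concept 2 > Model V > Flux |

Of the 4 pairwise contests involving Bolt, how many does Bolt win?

Bolt against each rival (9 engineers):
Bolt vs Model V: Bolt preferred on 2 ballots; Model V wins 7–2.
Bolt vs Flux: Flux, 7–2.
Bolt vs Concept 2: Bolt preferred on 2 ballots; Concept 2 wins 7–2.
Bolt vs Concept 1: 2 to 7, Concept 1.
Bolt beats no one; loses to Model V, Flux, Concept 2, Concept 1 — 0 pairwise wins.

0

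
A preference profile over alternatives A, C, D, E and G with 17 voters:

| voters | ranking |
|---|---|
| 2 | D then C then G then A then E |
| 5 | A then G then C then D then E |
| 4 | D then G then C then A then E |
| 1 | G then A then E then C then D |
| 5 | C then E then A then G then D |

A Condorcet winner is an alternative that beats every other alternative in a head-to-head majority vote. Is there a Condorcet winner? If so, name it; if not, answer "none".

none

Check each pair by majority over 17 ballots:
A–C: C 11–6.
A–D: A 11–6.
A vs E: A wins 12–5.
A–G: A 10–7.
C vs D: C wins 11–6.
C vs E: C preferred on 2+5+4+5 = 16 ballots; C wins 16–1.
C vs G: G wins 10–7.
D–E: D 11–6.
D vs G: G, 11–6.
E vs G: G, 12–5.
No alternative is unbeaten: A loses to C; C loses to G; D loses to A; E loses to A; G loses to A. In particular A beats G beats C beats A is a majority cycle — no Condorcet winner exists.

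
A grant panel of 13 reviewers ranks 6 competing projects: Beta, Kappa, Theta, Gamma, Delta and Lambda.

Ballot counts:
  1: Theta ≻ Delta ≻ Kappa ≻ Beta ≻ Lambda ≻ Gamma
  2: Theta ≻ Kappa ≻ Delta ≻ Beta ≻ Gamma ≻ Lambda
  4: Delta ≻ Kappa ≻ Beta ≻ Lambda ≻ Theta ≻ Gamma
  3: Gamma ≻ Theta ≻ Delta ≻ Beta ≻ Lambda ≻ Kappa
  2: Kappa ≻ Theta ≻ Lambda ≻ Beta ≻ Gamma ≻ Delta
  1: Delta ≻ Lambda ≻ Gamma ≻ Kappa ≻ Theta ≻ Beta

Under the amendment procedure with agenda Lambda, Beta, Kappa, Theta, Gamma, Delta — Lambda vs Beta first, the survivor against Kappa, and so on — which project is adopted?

Delta

Round 1: Lambda vs Beta — 3–10, Beta advances.
Round 2: Beta vs Kappa — 3–10, Kappa advances.
Round 3: Kappa vs Theta — 7–6, Kappa advances.
Round 4: Kappa vs Gamma — 9–4, Kappa advances.
Round 5: Kappa vs Delta — 4–9, Delta advances.
Delta survives the agenda.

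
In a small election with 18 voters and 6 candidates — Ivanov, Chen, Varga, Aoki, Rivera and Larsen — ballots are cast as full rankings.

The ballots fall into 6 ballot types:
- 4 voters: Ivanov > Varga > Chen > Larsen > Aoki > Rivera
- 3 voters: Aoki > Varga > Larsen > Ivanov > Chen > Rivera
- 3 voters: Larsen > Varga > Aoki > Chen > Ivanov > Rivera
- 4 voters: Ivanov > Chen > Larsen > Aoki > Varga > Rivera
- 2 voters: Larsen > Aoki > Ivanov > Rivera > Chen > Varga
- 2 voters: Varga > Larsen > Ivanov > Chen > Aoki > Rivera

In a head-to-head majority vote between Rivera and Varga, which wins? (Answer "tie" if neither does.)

Ballots ranking Rivera above Varga: 2.
Ballots ranking Varga above Rivera: 18 − 2 = 16.
Varga wins the head-to-head 16–2.

Varga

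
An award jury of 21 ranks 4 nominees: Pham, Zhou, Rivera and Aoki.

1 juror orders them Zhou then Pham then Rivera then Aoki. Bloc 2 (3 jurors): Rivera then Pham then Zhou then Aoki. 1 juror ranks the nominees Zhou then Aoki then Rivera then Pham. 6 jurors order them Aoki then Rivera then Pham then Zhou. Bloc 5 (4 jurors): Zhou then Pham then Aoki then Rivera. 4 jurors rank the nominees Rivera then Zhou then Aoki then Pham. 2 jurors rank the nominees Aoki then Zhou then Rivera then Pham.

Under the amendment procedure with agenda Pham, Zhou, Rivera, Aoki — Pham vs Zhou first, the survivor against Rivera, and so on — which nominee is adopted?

Round 1: Pham vs Zhou — 9–12, Zhou advances.
Round 2: Zhou vs Rivera — 8–13, Rivera advances.
Round 3: Rivera vs Aoki — 8–13, Aoki advances.
The agenda winner is Aoki.

Aoki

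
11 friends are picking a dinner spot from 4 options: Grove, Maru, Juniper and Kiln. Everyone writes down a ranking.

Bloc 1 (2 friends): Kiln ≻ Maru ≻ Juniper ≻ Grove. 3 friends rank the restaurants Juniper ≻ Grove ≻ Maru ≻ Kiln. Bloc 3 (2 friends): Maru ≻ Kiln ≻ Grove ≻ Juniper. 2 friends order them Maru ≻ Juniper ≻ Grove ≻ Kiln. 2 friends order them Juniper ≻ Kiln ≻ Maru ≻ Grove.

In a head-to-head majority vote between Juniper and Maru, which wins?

Ballots ranking Juniper above Maru: 3 + 2 = 5.
Ballots ranking Maru above Juniper: 11 − 5 = 6.
Maru wins the head-to-head 6–5.

Maru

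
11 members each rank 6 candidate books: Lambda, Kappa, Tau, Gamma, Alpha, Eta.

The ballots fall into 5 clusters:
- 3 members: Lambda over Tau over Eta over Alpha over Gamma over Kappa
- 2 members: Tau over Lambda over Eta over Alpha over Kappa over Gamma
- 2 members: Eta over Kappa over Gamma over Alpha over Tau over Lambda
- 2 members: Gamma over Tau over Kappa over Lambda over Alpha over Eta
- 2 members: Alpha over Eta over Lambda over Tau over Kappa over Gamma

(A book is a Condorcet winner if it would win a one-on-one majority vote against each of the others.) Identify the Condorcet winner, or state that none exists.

Tau

Head-to-head results (11 members):
Lambda vs Kappa: Lambda wins 7–4.
Lambda vs Tau: Tau, 6–5.
Lambda vs Gamma: Lambda wins 7–4.
Lambda vs Alpha: Lambda, 7–4.
Lambda vs Eta: Lambda, 7–4.
Kappa–Tau: Tau 9–2.
Kappa vs Gamma: Kappa, 6–5.
Kappa–Alpha: Alpha 7–4.
Kappa–Eta: Eta 9–2.
Tau vs Gamma: Tau, 7–4.
Tau vs Alpha: Tau, 7–4.
Tau–Eta: Tau 7–4.
Gamma–Alpha: Alpha 7–4.
Gamma vs Eta: Eta, 9–2.
Alpha vs Eta: Eta, 7–4.
Only Tau has no losses; Tau is the Condorcet winner.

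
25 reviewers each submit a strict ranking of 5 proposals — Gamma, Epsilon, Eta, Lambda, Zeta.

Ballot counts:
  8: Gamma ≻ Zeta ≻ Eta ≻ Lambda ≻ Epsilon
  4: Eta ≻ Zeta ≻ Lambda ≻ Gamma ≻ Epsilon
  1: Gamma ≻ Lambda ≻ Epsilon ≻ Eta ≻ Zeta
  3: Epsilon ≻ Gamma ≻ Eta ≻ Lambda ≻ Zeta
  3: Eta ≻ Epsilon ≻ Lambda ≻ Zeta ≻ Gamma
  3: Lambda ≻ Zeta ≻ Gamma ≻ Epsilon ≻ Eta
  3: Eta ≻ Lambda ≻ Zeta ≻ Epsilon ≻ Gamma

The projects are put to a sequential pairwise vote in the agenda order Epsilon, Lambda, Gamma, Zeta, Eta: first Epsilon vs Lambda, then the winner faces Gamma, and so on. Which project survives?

Eta

Round 1: Epsilon vs Lambda — 6–19, Lambda advances.
Round 2: Lambda vs Gamma — 13–12, Lambda advances.
Round 3: Lambda vs Zeta — 13–12, Lambda advances.
Round 4: Lambda vs Eta — 4–21, Eta advances.
Eta survives the agenda.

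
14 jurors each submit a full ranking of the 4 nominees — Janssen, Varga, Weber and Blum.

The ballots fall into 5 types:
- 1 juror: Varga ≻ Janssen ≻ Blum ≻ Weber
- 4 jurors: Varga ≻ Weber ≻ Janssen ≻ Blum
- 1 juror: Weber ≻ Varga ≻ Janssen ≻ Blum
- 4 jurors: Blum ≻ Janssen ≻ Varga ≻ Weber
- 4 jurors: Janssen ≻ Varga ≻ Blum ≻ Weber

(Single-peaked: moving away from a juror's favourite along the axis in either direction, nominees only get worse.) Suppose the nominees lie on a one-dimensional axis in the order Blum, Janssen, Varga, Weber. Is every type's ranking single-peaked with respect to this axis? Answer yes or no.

yes

Axis positions: Blum=1, Janssen=2, Varga=3, Weber=4.
Type 1 (peak Varga at position 3): ranking walks positions 3-2-1-4, expanding outward from the peak — single-peaked.
Type 2 (peak Varga at position 3): ranking walks positions 3-4-2-1, expanding outward from the peak — single-peaked.
Type 3 (peak Weber at position 4): ranking walks positions 4-3-2-1, expanding outward from the peak — single-peaked.
Type 4 (peak Blum at position 1): ranking walks positions 1-2-3-4, expanding outward from the peak — single-peaked.
Type 5 (peak Janssen at position 2): ranking walks positions 2-3-1-4, expanding outward from the peak — single-peaked.
Every ranking is single-peaked on this axis.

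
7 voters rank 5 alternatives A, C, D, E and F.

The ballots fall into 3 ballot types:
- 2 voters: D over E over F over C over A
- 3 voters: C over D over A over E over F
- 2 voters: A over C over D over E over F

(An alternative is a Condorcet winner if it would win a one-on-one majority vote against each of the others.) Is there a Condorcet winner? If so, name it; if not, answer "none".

C

Pairwise majorities:
A vs C: C wins 5–2.
A–D: D 5–2.
A vs E: A, 5–2.
A–F: A 5–2.
C vs D: C wins 5–2.
C vs E: C, 5–2.
C vs F: C, 5–2.
D–E: D 7–0.
D–F: D 7–0.
E vs F: E wins 7–0.
C defeats every rival head-to-head and is the Condorcet winner.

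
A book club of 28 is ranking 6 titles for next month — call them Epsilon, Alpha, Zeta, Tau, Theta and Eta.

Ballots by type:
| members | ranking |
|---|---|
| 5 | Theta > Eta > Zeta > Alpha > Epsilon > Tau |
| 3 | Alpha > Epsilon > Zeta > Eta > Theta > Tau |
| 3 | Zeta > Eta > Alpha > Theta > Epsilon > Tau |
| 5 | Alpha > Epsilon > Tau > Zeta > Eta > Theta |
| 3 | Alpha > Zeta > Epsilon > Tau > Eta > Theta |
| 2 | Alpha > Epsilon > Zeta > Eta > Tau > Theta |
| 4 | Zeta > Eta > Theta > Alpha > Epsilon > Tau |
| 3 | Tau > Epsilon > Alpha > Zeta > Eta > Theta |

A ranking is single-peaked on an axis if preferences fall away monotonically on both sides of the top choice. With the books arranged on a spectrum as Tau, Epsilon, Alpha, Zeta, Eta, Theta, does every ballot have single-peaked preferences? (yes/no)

yes

Axis positions: Tau=1, Epsilon=2, Alpha=3, Zeta=4, Eta=5, Theta=6.
Type 1 (peak Theta at position 6): ranking walks positions 6-5-4-3-2-1, expanding outward from the peak — single-peaked.
Type 2 (peak Alpha at position 3): ranking walks positions 3-2-4-5-6-1, expanding outward from the peak — single-peaked.
Type 3 (peak Zeta at position 4): ranking walks positions 4-5-3-6-2-1, expanding outward from the peak — single-peaked.
Type 4 (peak Alpha at position 3): ranking walks positions 3-2-1-4-5-6, expanding outward from the peak — single-peaked.
Type 5 (peak Alpha at position 3): ranking walks positions 3-4-2-1-5-6, expanding outward from the peak — single-peaked.
Type 6 (peak Alpha at position 3): ranking walks positions 3-2-4-5-1-6, expanding outward from the peak — single-peaked.
Type 7 (peak Zeta at position 4): ranking walks positions 4-5-6-3-2-1, expanding outward from the peak — single-peaked.
Type 8 (peak Tau at position 1): ranking walks positions 1-2-3-4-5-6, expanding outward from the peak — single-peaked.
Every ranking is single-peaked on this axis.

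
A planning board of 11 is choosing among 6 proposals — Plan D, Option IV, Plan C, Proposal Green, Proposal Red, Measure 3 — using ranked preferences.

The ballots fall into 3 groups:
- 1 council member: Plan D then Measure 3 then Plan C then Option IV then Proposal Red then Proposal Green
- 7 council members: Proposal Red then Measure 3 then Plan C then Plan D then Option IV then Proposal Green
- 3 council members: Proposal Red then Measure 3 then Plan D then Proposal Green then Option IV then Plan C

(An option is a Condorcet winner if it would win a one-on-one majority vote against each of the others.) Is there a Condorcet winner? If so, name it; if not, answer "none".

Pairwise majorities:
Plan D vs Option IV: Plan D is ranked higher on 1+7+3 = 11 ballots, Option IV on 0. Plan D wins 11–0.
Plan D vs Plan C: 1+3 = 4 for Plan D, 7 for Plan C — Plan C by 7–4.
Plan D vs Proposal Green: 11 to 0, Plan D.
Plan D vs Proposal Red: 1 for Plan D, 10 for Proposal Red — Proposal Red by 10–1.
Plan D vs Measure 3: Plan D is ranked higher on 1 ballot, Measure 3 on 10. Measure 3 wins 10–1.
Option IV vs Plan C: Option IV preferred on 3 ballots; Plan C wins 8–3.
Option IV vs Proposal Green: 1+7 = 8 for Option IV, 3 for Proposal Green — Option IV by 8–3.
Option IV vs Proposal Red: 1 to 10, Proposal Red.
Option IV vs Measure 3: Option IV preferred on 0 ballots; Measure 3 wins 11–0.
Plan C vs Proposal Green: Plan C preferred on 1+7 = 8 ballots; Plan C wins 8–3.
Plan C vs Proposal Red: Plan C preferred on 1 ballot; Proposal Red wins 10–1.
Plan C vs Measure 3: Plan C is ranked higher on 0 ballots, Measure 3 on 11. Measure 3 wins 11–0.
Proposal Green vs Proposal Red: 0 to 11, Proposal Red.
Proposal Green vs Measure 3: Proposal Green is ranked higher on 0 ballots, Measure 3 on 11. Measure 3 wins 11–0.
Proposal Red vs Measure 3: 10 to 1, Proposal Red.
Proposal Red defeats every rival head-to-head and is the Condorcet winner.

Proposal Red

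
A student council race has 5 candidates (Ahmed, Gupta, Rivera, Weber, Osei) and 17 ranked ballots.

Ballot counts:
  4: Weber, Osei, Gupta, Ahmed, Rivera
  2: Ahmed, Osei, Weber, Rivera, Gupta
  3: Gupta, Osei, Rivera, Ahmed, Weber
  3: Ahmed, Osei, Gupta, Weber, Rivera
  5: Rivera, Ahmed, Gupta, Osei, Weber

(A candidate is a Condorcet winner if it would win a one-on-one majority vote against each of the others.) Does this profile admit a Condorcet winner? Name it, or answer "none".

Check each pair by majority over 17 ballots:
Ahmed–Gupta: Ahmed 10–7.
Ahmed–Rivera: Ahmed 9–8.
Ahmed vs Weber: Ahmed, 13–4.
Ahmed vs Osei: Ahmed, 10–7.
Gupta–Rivera: Gupta 10–7.
Gupta–Weber: Gupta 11–6.
Gupta vs Osei: Osei wins 9–8.
Rivera vs Weber: Weber wins 9–8.
Rivera–Osei: Osei 12–5.
Weber vs Osei: Osei, 13–4.
Ahmed wins every pairwise contest, so Ahmed is the Condorcet winner.

Ahmed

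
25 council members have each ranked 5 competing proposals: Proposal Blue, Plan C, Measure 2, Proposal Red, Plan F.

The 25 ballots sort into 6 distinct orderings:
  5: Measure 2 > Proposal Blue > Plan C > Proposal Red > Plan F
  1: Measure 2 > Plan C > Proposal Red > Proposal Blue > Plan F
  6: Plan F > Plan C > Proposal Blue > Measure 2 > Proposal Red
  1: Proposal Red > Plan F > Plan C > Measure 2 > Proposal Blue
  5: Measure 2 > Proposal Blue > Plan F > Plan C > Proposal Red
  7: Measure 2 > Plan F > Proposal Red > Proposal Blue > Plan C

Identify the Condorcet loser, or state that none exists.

Head-to-head results (25 council members):
Proposal Blue vs Plan C: 17 to 8, Proposal Blue.
Proposal Blue vs Measure 2: Measure 2, 19–6.
Proposal Blue vs Proposal Red: Proposal Blue preferred on 5+6+5 = 16 ballots; Proposal Blue wins 16–9.
Proposal Blue vs Plan F: 5+1+5 = 11 for Proposal Blue, 14 for Plan F — Plan F by 14–11.
Plan C vs Measure 2: 7 to 18, Measure 2.
Plan C vs Proposal Red: Plan C wins 17–8.
Plan C vs Plan F: Plan F wins 19–6.
Measure 2 vs Proposal Red: Measure 2 wins 24–1.
Measure 2–Plan F: Measure 2 18–7.
Proposal Red vs Plan F: Plan F wins 18–7.
Only Proposal Red has no wins; Proposal Red is the Condorcet loser.

Proposal Red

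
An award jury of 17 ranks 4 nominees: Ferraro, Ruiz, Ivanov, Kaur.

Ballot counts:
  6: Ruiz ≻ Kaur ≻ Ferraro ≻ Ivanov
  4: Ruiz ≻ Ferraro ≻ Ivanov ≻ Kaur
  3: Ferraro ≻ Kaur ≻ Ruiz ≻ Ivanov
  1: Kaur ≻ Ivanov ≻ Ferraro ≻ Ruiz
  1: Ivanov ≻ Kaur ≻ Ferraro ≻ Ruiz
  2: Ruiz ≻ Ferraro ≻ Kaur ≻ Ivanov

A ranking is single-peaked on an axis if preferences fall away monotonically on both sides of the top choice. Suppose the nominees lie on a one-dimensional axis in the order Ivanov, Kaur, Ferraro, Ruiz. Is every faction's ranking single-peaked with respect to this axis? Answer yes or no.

Axis positions: Ivanov=1, Kaur=2, Ferraro=3, Ruiz=4.
Faction 1: ranking walks positions 4-2-3-1; Kaur is ranked above Ferraro even though Ferraro lies between Kaur and the peak Ruiz on the axis — preferences dip and rise again. Not single-peaked.
Faction 2: ranking walks positions 4-3-1-2; Ivanov is ranked above Kaur even though Kaur lies between Ivanov and the peak Ruiz on the axis — preferences dip and rise again. Not single-peaked.
Faction 3 (peak Ferraro at position 3): ranking walks positions 3-2-4-1, expanding outward from the peak — single-peaked.
Faction 4 (peak Kaur at position 2): ranking walks positions 2-1-3-4, expanding outward from the peak — single-peaked.
Faction 5 (peak Ivanov at position 1): ranking walks positions 1-2-3-4, expanding outward from the peak — single-peaked.
Faction 6 (peak Ruiz at position 4): ranking walks positions 4-3-2-1, expanding outward from the peak — single-peaked.
Faction 1 violates single-peakedness, so the profile is not single-peaked on this axis.

no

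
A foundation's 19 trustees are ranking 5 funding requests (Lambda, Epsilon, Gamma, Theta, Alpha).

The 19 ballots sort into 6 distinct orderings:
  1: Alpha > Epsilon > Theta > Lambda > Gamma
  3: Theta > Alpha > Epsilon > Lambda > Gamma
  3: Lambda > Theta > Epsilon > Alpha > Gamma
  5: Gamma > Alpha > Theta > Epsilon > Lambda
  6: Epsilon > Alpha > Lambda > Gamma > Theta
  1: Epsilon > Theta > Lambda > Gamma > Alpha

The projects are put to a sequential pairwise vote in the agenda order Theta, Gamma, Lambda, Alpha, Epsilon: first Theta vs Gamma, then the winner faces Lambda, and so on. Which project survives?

Round 1: Theta vs Gamma — 8–11, Gamma advances.
Round 2: Gamma vs Lambda — 5–14, Lambda advances.
Round 3: Lambda vs Alpha — 4–15, Alpha advances.
Round 4: Alpha vs Epsilon — 9–10, Epsilon advances.
The agenda winner is Epsilon.

Epsilon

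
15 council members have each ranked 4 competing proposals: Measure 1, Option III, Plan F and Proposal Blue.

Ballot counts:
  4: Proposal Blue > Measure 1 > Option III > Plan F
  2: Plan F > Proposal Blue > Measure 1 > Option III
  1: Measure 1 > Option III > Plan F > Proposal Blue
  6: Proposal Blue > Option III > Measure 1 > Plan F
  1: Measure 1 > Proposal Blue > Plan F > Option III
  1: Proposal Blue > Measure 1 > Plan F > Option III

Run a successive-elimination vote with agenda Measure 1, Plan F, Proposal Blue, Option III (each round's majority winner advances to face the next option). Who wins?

Round 1: Measure 1 vs Plan F — 13–2, Measure 1 advances.
Round 2: Measure 1 vs Proposal Blue — 2–13, Proposal Blue advances.
Round 3: Proposal Blue vs Option III — 14–1, Proposal Blue advances.
Proposal Blue survives the agenda.

Proposal Blue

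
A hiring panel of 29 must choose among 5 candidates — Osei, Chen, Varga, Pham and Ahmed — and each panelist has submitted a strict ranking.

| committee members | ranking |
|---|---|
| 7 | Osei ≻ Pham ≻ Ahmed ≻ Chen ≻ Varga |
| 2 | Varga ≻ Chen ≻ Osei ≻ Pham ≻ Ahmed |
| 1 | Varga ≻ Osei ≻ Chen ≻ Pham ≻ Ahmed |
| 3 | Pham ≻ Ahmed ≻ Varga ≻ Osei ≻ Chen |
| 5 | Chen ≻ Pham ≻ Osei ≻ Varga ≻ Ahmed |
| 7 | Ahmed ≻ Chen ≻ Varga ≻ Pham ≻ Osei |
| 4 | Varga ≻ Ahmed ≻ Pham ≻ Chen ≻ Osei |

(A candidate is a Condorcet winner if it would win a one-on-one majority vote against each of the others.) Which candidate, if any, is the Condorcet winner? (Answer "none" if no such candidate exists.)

Pairwise majorities:
Osei vs Chen: Osei is ranked higher on 7+1+3 = 11 ballots, Chen on 18. Chen wins 18–11.
Osei vs Varga: 7+5 = 12 for Osei, 17 for Varga — Varga by 17–12.
Osei vs Pham: Osei is ranked higher on 7+2+1 = 10 ballots, Pham on 19. Pham wins 19–10.
Osei vs Ahmed: 7+2+1+5 = 15 for Osei, 14 for Ahmed — Osei by 15–14.
Chen vs Varga: 7+5+7 = 19 for Chen, 10 for Varga — Chen by 19–10.
Chen vs Pham: Chen is ranked higher on 2+1+5+7 = 15 ballots, Pham on 14. Chen wins 15–14.
Chen vs Ahmed: Chen preferred on 2+1+5 = 8 ballots; Ahmed wins 21–8.
Varga vs Pham: Varga is ranked higher on 2+1+7+4 = 14 ballots, Pham on 15. Pham wins 15–14.
Varga vs Ahmed: 2+1+5+4 = 12 for Varga, 17 for Ahmed — Ahmed by 17–12.
Pham vs Ahmed: 18 to 11, Pham.
Every candidate loses at least once (Osei loses to Chen; Chen loses to Ahmed; Varga loses to Chen; Pham loses to Chen; Ahmed loses to Osei). The majority relation contains the cycle Osei → Ahmed → Chen → Osei, so there is no Condorcet winner.

none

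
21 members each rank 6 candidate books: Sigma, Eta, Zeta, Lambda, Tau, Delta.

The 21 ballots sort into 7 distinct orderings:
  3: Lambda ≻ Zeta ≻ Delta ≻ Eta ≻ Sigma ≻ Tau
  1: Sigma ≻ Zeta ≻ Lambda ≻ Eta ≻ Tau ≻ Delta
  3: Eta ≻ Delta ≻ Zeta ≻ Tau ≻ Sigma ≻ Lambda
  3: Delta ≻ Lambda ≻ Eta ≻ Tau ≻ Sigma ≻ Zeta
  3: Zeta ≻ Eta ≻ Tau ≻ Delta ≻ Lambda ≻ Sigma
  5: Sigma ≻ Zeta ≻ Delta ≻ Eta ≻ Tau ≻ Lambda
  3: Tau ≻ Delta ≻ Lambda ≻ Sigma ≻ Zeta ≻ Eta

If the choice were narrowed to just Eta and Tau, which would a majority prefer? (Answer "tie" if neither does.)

Eta

Ballots ranking Eta above Tau: 3 + 1 + 3 + 3 + 3 + 5 = 18.
Ballots ranking Tau above Eta: 21 − 18 = 3.
Eta wins the head-to-head 18–3.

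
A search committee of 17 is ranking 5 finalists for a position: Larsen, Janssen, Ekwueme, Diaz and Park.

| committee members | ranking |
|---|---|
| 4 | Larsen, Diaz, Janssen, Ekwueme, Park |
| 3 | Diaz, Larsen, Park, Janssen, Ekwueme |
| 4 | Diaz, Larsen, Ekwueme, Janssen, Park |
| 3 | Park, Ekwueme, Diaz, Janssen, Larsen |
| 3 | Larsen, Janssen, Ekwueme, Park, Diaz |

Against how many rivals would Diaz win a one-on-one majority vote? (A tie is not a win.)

Diaz against each rival (17 committee members):
Diaz vs Larsen: 3+4+3 = 10 for Diaz, 7 for Larsen — Diaz by 10–7.
Diaz vs Janssen: 14 to 3, Diaz.
Diaz vs Ekwueme: 4+3+4 = 11 for Diaz, 6 for Ekwueme — Diaz by 11–6.
Diaz vs Park: Diaz is ranked higher on 4+3+4 = 11 ballots, Park on 6. Diaz wins 11–6.
Diaz beats Larsen, Janssen, Ekwueme, Park — 4 pairwise wins.

4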